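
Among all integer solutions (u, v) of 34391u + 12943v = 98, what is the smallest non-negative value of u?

Euclid: 34391 = 2·12943 + 8505; 12943 = 1·8505 + 4438; 8505 = 1·4438 + 4067; 4438 = 1·4067 + 371; 4067 = 10·371 + 357; 371 = 1·357 + 14; 357 = 25·14 + 7; 14 = 2·7 + 0 → gcd = 7; 98 = 7·14.
Back-substitution yields 34391·(907) + 12943·(-2410) = 7, so one solution is u = 907·14 = 12698, v = -2410·14 = -33740.
Solutions in u differ by 12943/7 = 1849; the one in [0, 1849) is 12698 mod 1849 = 1604.

1604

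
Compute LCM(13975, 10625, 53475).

13975 = 5² · 13 · 43; 10625 = 5⁴ · 17; 53475 = 3 · 5² · 23 · 31
lcm takes max exponent of each prime: 3 · 5⁴ · 13 · 17 · 23 · 31 · 43 = 12704323125

12704323125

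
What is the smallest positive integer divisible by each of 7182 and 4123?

gcd first: 7182 = 1·4123 + 3059; 4123 = 1·3059 + 1064; 3059 = 2·1064 + 931; 1064 = 1·931 + 133; 931 = 7·133 + 0 → gcd = 133
lcm = 7182·4123/gcd = 29611386/133 = 222642

222642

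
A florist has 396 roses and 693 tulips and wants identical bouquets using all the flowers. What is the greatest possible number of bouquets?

396 = 2² · 3² · 11
693 = 3² · 7 · 11
Common: 3² · 11 = 99

99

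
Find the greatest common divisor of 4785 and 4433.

4785 = 3 · 5 · 11 · 29
4433 = 11 · 13 · 31
Common: 11 = 11

11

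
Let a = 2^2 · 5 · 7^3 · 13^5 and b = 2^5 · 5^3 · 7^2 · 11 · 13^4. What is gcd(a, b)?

27989780

min exponent per shared prime: 2^2 · 5 · 7^2 · 13^4 = 27989780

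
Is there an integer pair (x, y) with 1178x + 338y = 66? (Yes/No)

Yes

gcd(1178, 338): 1178 = 3·338 + 164; 338 = 2·164 + 10; 164 = 16·10 + 4; 10 = 2·4 + 2; 4 = 2·2 + 0 → 2
2 divides 66, so a solution exists.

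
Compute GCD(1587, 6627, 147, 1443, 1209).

1587 = 3 · 23²; 6627 = 3 · 47²; 147 = 3 · 7²; 1443 = 3 · 13 · 37; 1209 = 3 · 13 · 31
gcd takes min exponent of each prime: 3 = 3

3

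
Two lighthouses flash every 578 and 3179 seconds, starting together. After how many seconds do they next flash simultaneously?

gcd first: 3179 = 5·578 + 289; 578 = 2·289 + 0 → gcd = 289
lcm = 578·3179/gcd = 1837462/289 = 6358

6358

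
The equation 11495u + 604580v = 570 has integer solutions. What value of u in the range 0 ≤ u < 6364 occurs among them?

526

Euclid: 604580 = 52·11495 + 6840; 11495 = 1·6840 + 4655; 6840 = 1·4655 + 2185; 4655 = 2·2185 + 285; 2185 = 7·285 + 190; 285 = 1·190 + 95; 190 = 2·95 + 0 → gcd = 95; 570 = 95·6.
Back-substitution yields 11495·(2209) + 604580·(-42) = 95, so one solution is u = 2209·6 = 13254, v = -42·6 = -252.
Solutions in u differ by 604580/95 = 6364; the one in [0, 6364) is 13254 mod 6364 = 526.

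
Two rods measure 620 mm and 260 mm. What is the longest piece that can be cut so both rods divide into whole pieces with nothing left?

20

Euclid: 620 = 2·260 + 100; 260 = 2·100 + 60; 100 = 1·60 + 40; 60 = 1·40 + 20; 40 = 2·20 + 0. Last nonzero remainder: 20.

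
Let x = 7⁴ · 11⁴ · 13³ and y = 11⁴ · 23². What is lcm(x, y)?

max exponent per prime: 7⁴ · 11⁴ · 13³ · 23² = 40855321239733

40855321239733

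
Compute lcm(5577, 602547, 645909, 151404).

7972509043356

5577 = 3 · 11 · 13²; 602547 = 3 · 11 · 19 · 31²; 645909 = 3 · 11 · 23² · 37; 151404 = 2² · 3 · 11 · 31 · 37
lcm takes max exponent of each prime: 2² · 3 · 11 · 13² · 19 · 23² · 31² · 37 = 7972509043356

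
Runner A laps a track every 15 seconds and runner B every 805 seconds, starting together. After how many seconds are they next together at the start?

15 = 3 · 5; 805 = 5 · 7 · 23
max exponents: 3 · 5 · 7 · 23 = 2415

2415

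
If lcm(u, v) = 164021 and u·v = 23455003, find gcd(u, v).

143

gcd·lcm = product, so gcd = 23455003/164021 = 143.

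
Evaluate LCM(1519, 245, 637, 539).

1086085

1519 = 7² · 31; 245 = 5 · 7²; 637 = 7² · 13; 539 = 7² · 11
lcm takes max exponent of each prime: 5 · 7² · 11 · 13 · 31 = 1086085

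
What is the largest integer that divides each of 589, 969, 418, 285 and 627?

19

gcd(589, 969): 969 = 1·589 + 380; 589 = 1·380 + 209; 380 = 1·209 + 171; 209 = 1·171 + 38; 171 = 4·38 + 19; 38 = 2·19 + 0 → 19
gcd(19, 418): 418 = 22·19 + 0 → 19
gcd(19, 285): 285 = 15·19 + 0 → 19
gcd(19, 627): 627 = 33·19 + 0 → 19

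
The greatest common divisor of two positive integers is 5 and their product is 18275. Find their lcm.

3655

For any two positive integers, gcd × lcm equals their product. Hence lcm = 18275 / 5 = 3655.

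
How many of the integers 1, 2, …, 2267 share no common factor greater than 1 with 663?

Prime factors of 663: 3, 13, 17. Count integers ≤ 2267 divisible by none of them.
By inclusion–exclusion: 2267 − ⌊2267/3⌋ − ⌊2267/13⌋ − ⌊2267/17⌋ + ⌊2267/39⌋ + ⌊2267/51⌋ + ⌊2267/221⌋ − ⌊2267/663⌋ = 1314.

1314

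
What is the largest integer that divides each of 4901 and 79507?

Euclid: 79507 = 16·4901 + 1091; 4901 = 4·1091 + 537; 1091 = 2·537 + 17; 537 = 31·17 + 10; 17 = 1·10 + 7; 10 = 1·7 + 3; 7 = 2·3 + 1; 3 = 3·1 + 0. Last nonzero remainder: 1.

1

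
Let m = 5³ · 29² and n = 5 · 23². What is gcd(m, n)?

min exponent per shared prime: 5 = 5

5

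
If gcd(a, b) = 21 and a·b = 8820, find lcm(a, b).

For any two positive integers, gcd × lcm equals their product. Hence lcm = 8820 / 21 = 420.

420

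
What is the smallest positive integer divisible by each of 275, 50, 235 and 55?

275 = 5² · 11; 50 = 2 · 5²; 235 = 5 · 47; 55 = 5 · 11
lcm takes max exponent of each prime: 2 · 5² · 11 · 47 = 25850

25850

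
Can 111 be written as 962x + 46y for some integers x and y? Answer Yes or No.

No

gcd(962, 46): 962 = 20·46 + 42; 46 = 1·42 + 4; 42 = 10·4 + 2; 4 = 2·2 + 0 → 2
2 does not divide 111, so a solution does not exist.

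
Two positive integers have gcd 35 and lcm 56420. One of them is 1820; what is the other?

1085

Using pq = gcd(p,q)·lcm(p,q) = 35·56420 = 1974700, we get q = 1974700/1820 = 1085.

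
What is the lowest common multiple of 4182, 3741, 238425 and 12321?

4182 = 2 · 3 · 17 · 41; 3741 = 3 · 29 · 43; 238425 = 3 · 5² · 11 · 17²; 12321 = 3² · 37²
lcm takes max exponent of each prime: 2 · 3² · 5² · 11 · 17² · 29 · 37² · 41 · 43 = 100128290164650

100128290164650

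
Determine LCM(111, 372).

13764

111 = 3 · 37; 372 = 2² · 3 · 31
max exponents: 2² · 3 · 31 · 37 = 13764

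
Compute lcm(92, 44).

92 = 2² · 23; 44 = 2² · 11
max exponents: 2² · 11 · 23 = 1012

1012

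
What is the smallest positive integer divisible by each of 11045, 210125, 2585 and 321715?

6989877676375

lcm(11045, 210125) = 11045·210125/gcd = 2320830625/5 = 464166125
lcm(464166125, 2585) = 464166125·2585/gcd = 1199869433125/235 = 5105827375
lcm(5105827375, 321715) = 5105827375·321715/gcd = 1642621253948125/235 = 6989877676375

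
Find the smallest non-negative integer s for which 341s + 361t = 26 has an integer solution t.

gcd(341, 361) = 1 (Euclid: 361 = 1·341 + 20; 341 = 17·20 + 1; 20 = 20·1 + 0), and 1 | 26.
Extended Euclid: 341·(18) + 361·(-17) = 1. Scale by 26: s₀ = 468.
General solution s = s₀ + 361k; reducing mod 361 gives s = 107 (and t = -101).

107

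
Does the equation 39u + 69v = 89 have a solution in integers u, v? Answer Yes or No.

No

gcd(39, 69): 69 = 1·39 + 30; 39 = 1·30 + 9; 30 = 3·9 + 3; 9 = 3·3 + 0 → 3
3 does not divide 89, so a solution does not exist.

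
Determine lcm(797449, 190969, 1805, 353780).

413413510580

797449 = 19² · 47²; 190969 = 19² · 23²; 1805 = 5 · 19²; 353780 = 2² · 5 · 7² · 19²
lcm takes max exponent of each prime: 2² · 5 · 7² · 19² · 23² · 47² = 413413510580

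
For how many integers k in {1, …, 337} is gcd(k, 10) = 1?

135

10 = 2·5. Inclusion–exclusion on these primes:
337 − ⌊337/2⌋ − ⌊337/5⌋ + ⌊337/10⌋ = 135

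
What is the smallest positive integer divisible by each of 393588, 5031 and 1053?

393588 = 2² · 3² · 13 · 29²; 5031 = 3² · 13 · 43; 1053 = 3⁴ · 13
lcm takes max exponent of each prime: 2² · 3⁴ · 13 · 29² · 43 = 152318556

152318556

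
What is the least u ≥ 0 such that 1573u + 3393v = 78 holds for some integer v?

Reduce mod 3393: 1573u ≡ 78 (mod 3393). With g = gcd(1573, 3393) = 13 dividing 78, divide through: 121u ≡ 6 (mod 261).
Since gcd(121, 261) = 1, u ≡ 6·(121)⁻¹ ≡ 123 (mod 261). Smallest non-negative: 123.

123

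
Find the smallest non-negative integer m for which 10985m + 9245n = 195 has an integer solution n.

Euclid: 10985 = 1·9245 + 1740; 9245 = 5·1740 + 545; 1740 = 3·545 + 105; 545 = 5·105 + 20; 105 = 5·20 + 5; 20 = 4·5 + 0 → gcd = 5; 195 = 5·39.
Back-substitution yields 10985·(441) + 9245·(-524) = 5, so one solution is m = 441·39 = 17199, n = -524·39 = -20436.
Solutions in m differ by 9245/5 = 1849; the one in [0, 1849) is 17199 mod 1849 = 558.

558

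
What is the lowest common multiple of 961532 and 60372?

gcd first: 961532 = 15·60372 + 55952; 60372 = 1·55952 + 4420; 55952 = 12·4420 + 2912; 4420 = 1·2912 + 1508; 2912 = 1·1508 + 1404; 1508 = 1·1404 + 104; 1404 = 13·104 + 52; 104 = 2·52 + 0 → gcd = 52
lcm = 961532·60372/gcd = 58049609904/52 = 1116338652

1116338652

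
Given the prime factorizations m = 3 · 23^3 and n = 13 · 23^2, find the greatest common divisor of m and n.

529

min exponent per shared prime: 23^2 = 529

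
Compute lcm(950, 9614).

gcd first: 9614 = 10·950 + 114; 950 = 8·114 + 38; 114 = 3·38 + 0 → gcd = 38
lcm = 950·9614/gcd = 9133300/38 = 240350

240350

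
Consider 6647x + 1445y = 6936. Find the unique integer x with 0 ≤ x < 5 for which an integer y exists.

Euclid: 6647 = 4·1445 + 867; 1445 = 1·867 + 578; 867 = 1·578 + 289; 578 = 2·289 + 0 → gcd = 289; 6936 = 289·24.
Back-substitution yields 6647·(2) + 1445·(-9) = 289, so one solution is x = 2·24 = 48, y = -9·24 = -216.
Solutions in x differ by 1445/289 = 5; the one in [0, 5) is 48 mod 5 = 3.

3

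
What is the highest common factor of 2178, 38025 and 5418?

9

2178 = 2 · 3² · 11²; 38025 = 3² · 5² · 13²; 5418 = 2 · 3² · 7 · 43
gcd takes min exponent of each prime: 3² = 9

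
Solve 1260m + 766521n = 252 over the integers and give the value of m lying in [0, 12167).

Euclid: 766521 = 608·1260 + 441; 1260 = 2·441 + 378; 441 = 1·378 + 63; 378 = 6·63 + 0 → gcd = 63; 252 = 63·4.
Back-substitution yields 1260·(-1825) + 766521·(3) = 63, so one solution is m = -1825·4 = -7300, n = 3·4 = 12.
Solutions in m differ by 766521/63 = 12167; the one in [0, 12167) is -7300 mod 12167 = 4867.

4867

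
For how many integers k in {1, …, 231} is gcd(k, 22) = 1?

Prime factors of 22: 2, 11. Count integers ≤ 231 divisible by none of them.
By inclusion–exclusion: 231 − ⌊231/2⌋ − ⌊231/11⌋ + ⌊231/22⌋ = 105.

105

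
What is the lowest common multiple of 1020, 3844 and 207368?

50816565240

lcm(1020, 3844) = 1020·3844/gcd = 3920880/4 = 980220
lcm(980220, 207368) = 980220·207368/gcd = 203266260960/4 = 50816565240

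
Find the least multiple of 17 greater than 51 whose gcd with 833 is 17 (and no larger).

68

833 = 17·49. Any x with gcd(x, 833) = 17 is a multiple of 17, say 17s, with s coprime to 49.
Need s > 51/17, so s ≥ 4. First s ≥ 4 with gcd(s, 49) = 1 is s = 4. Thus x = 17·4 = 68.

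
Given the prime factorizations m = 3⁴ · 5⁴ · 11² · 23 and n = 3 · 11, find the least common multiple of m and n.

140889375

max exponent per prime: 3⁴ · 5⁴ · 11² · 23 = 140889375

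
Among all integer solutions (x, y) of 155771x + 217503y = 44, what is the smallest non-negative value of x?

Euclid: 217503 = 1·155771 + 61732; 155771 = 2·61732 + 32307; 61732 = 1·32307 + 29425; 32307 = 1·29425 + 2882; 29425 = 10·2882 + 605; 2882 = 4·605 + 462; 605 = 1·462 + 143; 462 = 3·143 + 33; 143 = 4·33 + 11; 33 = 3·11 + 0 → gcd = 11; 44 = 11·4.
Back-substitution yields 155771·(-6113) + 217503·(4378) = 11, so one solution is x = -6113·4 = -24452, y = 4378·4 = 17512.
Solutions in x differ by 217503/11 = 19773; the one in [0, 19773) is -24452 mod 19773 = 15094.

15094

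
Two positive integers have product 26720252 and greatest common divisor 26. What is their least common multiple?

1027702

For any two positive integers, gcd × lcm equals their product. Hence lcm = 26720252 / 26 = 1027702.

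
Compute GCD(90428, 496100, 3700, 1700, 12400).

4

gcd(90428, 496100): 496100 = 5·90428 + 43960; 90428 = 2·43960 + 2508; 43960 = 17·2508 + 1324; 2508 = 1·1324 + 1184; 1324 = 1·1184 + 140; 1184 = 8·140 + 64; 140 = 2·64 + 12; 64 = 5·12 + 4; 12 = 3·4 + 0 → 4
gcd(4, 3700): 3700 = 925·4 + 0 → 4
gcd(4, 1700): 1700 = 425·4 + 0 → 4
gcd(4, 12400): 12400 = 3100·4 + 0 → 4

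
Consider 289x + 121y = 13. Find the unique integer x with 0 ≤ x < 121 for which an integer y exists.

gcd(289, 121) = 1 (Euclid: 289 = 2·121 + 47; 121 = 2·47 + 27; 47 = 1·27 + 20; 27 = 1·20 + 7; 20 = 2·7 + 6; 7 = 1·6 + 1; 6 = 6·1 + 0), and 1 | 13.
Extended Euclid: 289·(-18) + 121·(43) = 1. Scale by 13: x₀ = -234.
General solution x = x₀ + 121t; reducing mod 121 gives x = 8 (and y = -19).

8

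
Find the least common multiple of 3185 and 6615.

85995

3185 = 5 · 7² · 13; 6615 = 3³ · 5 · 7²
max exponents: 3³ · 5 · 7² · 13 = 85995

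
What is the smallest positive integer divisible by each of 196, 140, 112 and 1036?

145040

lcm(196, 140) = 196·140/gcd = 27440/28 = 980
lcm(980, 112) = 980·112/gcd = 109760/28 = 3920
lcm(3920, 1036) = 3920·1036/gcd = 4061120/28 = 145040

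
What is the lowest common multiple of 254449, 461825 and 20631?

254449 = 13 · 23² · 37; 461825 = 5² · 7² · 13 · 29; 20631 = 3 · 13 · 23²
lcm takes max exponent of each prime: 3 · 5² · 7² · 13 · 23² · 29 · 37 = 27117902175

27117902175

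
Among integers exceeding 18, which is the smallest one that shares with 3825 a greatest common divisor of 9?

Multiples of 9 above 18: 9·3, 9·4, … . Need the cofactor coprime to 3825/9 = 425.
Checking s = 3, 4, … the first with gcd(s, 425) = 1 is s = 3, giving 27.

27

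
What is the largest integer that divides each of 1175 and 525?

1175 = 5² · 47
525 = 3 · 5² · 7
Common: 5² = 25

25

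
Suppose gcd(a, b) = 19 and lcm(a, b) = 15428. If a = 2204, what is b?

a·b = gcd·lcm = 19·15428 = 293132, so b = 293132/2204 = 133.

133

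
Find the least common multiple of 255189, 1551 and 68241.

255189 = 3 · 11² · 19 · 37; 1551 = 3 · 11 · 47; 68241 = 3 · 23² · 43
lcm takes max exponent of each prime: 3 · 11² · 19 · 23² · 37 · 43 · 47 = 272824856601

272824856601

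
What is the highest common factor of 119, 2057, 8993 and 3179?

gcd(119, 2057): 2057 = 17·119 + 34; 119 = 3·34 + 17; 34 = 2·17 + 0 → 17
gcd(17, 8993): 8993 = 529·17 + 0 → 17
gcd(17, 3179): 3179 = 187·17 + 0 → 17

17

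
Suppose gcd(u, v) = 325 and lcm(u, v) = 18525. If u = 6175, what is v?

Using uv = gcd(u,v)·lcm(u,v) = 325·18525 = 6020625, we get v = 6020625/6175 = 975.

975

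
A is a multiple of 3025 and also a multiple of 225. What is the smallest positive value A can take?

27225

gcd first: 3025 = 13·225 + 100; 225 = 2·100 + 25; 100 = 4·25 + 0 → gcd = 25
lcm = 3025·225/gcd = 680625/25 = 27225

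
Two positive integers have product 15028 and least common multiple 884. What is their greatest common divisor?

From gcd × lcm = mn: gcd = 15028 / 884 = 17.

17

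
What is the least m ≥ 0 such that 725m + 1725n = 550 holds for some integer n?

Euclid: 1725 = 2·725 + 275; 725 = 2·275 + 175; 275 = 1·175 + 100; 175 = 1·100 + 75; 100 = 1·75 + 25; 75 = 3·25 + 0 → gcd = 25; 550 = 25·22.
Back-substitution yields 725·(-19) + 1725·(8) = 25, so one solution is m = -19·22 = -418, n = 8·22 = 176.
Solutions in m differ by 1725/25 = 69; the one in [0, 69) is -418 mod 69 = 65.

65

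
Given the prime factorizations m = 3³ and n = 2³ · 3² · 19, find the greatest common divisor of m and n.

min exponent per shared prime: 3² = 9

9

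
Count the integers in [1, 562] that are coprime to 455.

356

Prime factors of 455: 5, 7, 13. Count integers ≤ 562 divisible by none of them.
By inclusion–exclusion: 562 − ⌊562/5⌋ − ⌊562/7⌋ − ⌊562/13⌋ + ⌊562/35⌋ + ⌊562/65⌋ + ⌊562/91⌋ − ⌊562/455⌋ = 356.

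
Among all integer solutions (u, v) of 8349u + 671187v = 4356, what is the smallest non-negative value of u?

1126

gcd(8349, 671187) = 363 (Euclid: 671187 = 80·8349 + 3267; 8349 = 2·3267 + 1815; 3267 = 1·1815 + 1452; 1815 = 1·1452 + 363; 1452 = 4·363 + 0), and 363 | 4356.
Extended Euclid: 8349·(402) + 671187·(-5) = 363. Scale by 12: u₀ = 4824.
General solution u = u₀ + 1849t; reducing mod 1849 gives u = 1126 (and v = -14).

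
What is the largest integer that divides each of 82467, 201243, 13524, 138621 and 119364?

147

gcd(82467, 201243): 201243 = 2·82467 + 36309; 82467 = 2·36309 + 9849; 36309 = 3·9849 + 6762; 9849 = 1·6762 + 3087; 6762 = 2·3087 + 588; 3087 = 5·588 + 147; 588 = 4·147 + 0 → 147
gcd(147, 13524): 13524 = 92·147 + 0 → 147
gcd(147, 138621): 138621 = 943·147 + 0 → 147
gcd(147, 119364): 119364 = 812·147 + 0 → 147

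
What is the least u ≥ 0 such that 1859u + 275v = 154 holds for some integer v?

6

gcd(1859, 275) = 11 (Euclid: 1859 = 6·275 + 209; 275 = 1·209 + 66; 209 = 3·66 + 11; 66 = 6·11 + 0), and 11 | 154.
Extended Euclid: 1859·(4) + 275·(-27) = 11. Scale by 14: u₀ = 56.
General solution u = u₀ + 25t; reducing mod 25 gives u = 6 (and v = -40).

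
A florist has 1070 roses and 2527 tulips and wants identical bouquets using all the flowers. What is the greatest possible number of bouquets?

1070 = 2 · 5 · 107
2527 = 7 · 19²
Common: 1 = 1

1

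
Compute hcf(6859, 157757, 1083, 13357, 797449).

6859 = 19³; 157757 = 19³ · 23; 1083 = 3 · 19²; 13357 = 19² · 37; 797449 = 19² · 47²
gcd takes min exponent of each prime: 19² = 361

361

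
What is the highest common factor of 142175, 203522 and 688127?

gcd(142175, 203522): 203522 = 1·142175 + 61347; 142175 = 2·61347 + 19481; 61347 = 3·19481 + 2904; 19481 = 6·2904 + 2057; 2904 = 1·2057 + 847; 2057 = 2·847 + 363; 847 = 2·363 + 121; 363 = 3·121 + 0 → 121
gcd(121, 688127): 688127 = 5687·121 + 0 → 121

121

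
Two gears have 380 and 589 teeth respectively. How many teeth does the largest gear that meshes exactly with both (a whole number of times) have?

19

Euclid: 589 = 1·380 + 209; 380 = 1·209 + 171; 209 = 1·171 + 38; 171 = 4·38 + 19; 38 = 2·19 + 0. Last nonzero remainder: 19.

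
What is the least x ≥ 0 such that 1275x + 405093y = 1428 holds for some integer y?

1272

Reduce mod 405093: 1275x ≡ 1428 (mod 405093). With g = gcd(1275, 405093) = 51 dividing 1428, divide through: 25x ≡ 28 (mod 7943).
Since gcd(25, 7943) = 1, x ≡ 28·(25)⁻¹ ≡ 1272 (mod 7943). Smallest non-negative: 1272.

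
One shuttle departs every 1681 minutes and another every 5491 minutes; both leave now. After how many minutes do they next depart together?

1681 = 41²; 5491 = 17² · 19
max exponents: 17² · 19 · 41² = 9230371

9230371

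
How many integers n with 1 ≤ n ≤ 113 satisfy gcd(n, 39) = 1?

70

39 = 3·13. Inclusion–exclusion on these primes:
113 − ⌊113/3⌋ − ⌊113/13⌋ + ⌊113/39⌋ = 70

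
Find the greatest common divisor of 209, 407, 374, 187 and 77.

209 = 11 · 19; 407 = 11 · 37; 374 = 2 · 11 · 17; 187 = 11 · 17; 77 = 7 · 11
gcd takes min exponent of each prime: 11 = 11

11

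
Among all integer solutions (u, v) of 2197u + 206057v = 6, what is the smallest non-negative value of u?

148845

Euclid: 206057 = 93·2197 + 1736; 2197 = 1·1736 + 461; 1736 = 3·461 + 353; 461 = 1·353 + 108; 353 = 3·108 + 29; 108 = 3·29 + 21; 29 = 1·21 + 8; 21 = 2·8 + 5; 8 = 1·5 + 3; 5 = 1·3 + 2; 3 = 1·2 + 1; 2 = 2·1 + 0 → gcd = 1; 6 = 1·6.
Back-substitution yields 2197·(-78221) + 206057·(834) = 1, so one solution is u = -78221·6 = -469326, v = 834·6 = 5004.
Solutions in u differ by 206057/1 = 206057; the one in [0, 206057) is -469326 mod 206057 = 148845.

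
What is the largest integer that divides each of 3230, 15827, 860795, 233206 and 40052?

gcd(3230, 15827): 15827 = 4·3230 + 2907; 3230 = 1·2907 + 323; 2907 = 9·323 + 0 → 323
gcd(323, 860795): 860795 = 2665·323 + 0 → 323
gcd(323, 233206): 233206 = 722·323 + 0 → 323
gcd(323, 40052): 40052 = 124·323 + 0 → 323

323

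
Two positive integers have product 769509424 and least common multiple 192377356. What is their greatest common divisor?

From gcd × lcm = ab: gcd = 769509424 / 192377356 = 4.

4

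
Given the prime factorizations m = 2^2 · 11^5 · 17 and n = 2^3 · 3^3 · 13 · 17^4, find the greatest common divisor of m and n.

min exponent per shared prime: 2^2 · 17 = 68

68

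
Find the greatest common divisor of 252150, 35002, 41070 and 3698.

gcd(252150, 35002): 252150 = 7·35002 + 7136; 35002 = 4·7136 + 6458; 7136 = 1·6458 + 678; 6458 = 9·678 + 356; 678 = 1·356 + 322; 356 = 1·322 + 34; 322 = 9·34 + 16; 34 = 2·16 + 2; 16 = 8·2 + 0 → 2
gcd(2, 41070): 41070 = 20535·2 + 0 → 2
gcd(2, 3698): 3698 = 1849·2 + 0 → 2

2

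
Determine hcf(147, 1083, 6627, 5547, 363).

gcd(147, 1083): 1083 = 7·147 + 54; 147 = 2·54 + 39; 54 = 1·39 + 15; 39 = 2·15 + 9; 15 = 1·9 + 6; 9 = 1·6 + 3; 6 = 2·3 + 0 → 3
gcd(3, 6627): 6627 = 2209·3 + 0 → 3
gcd(3, 5547): 5547 = 1849·3 + 0 → 3
gcd(3, 363): 363 = 121·3 + 0 → 3

3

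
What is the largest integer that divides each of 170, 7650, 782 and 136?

34

gcd(170, 7650): 7650 = 45·170 + 0 → 170
gcd(170, 782): 782 = 4·170 + 102; 170 = 1·102 + 68; 102 = 1·68 + 34; 68 = 2·34 + 0 → 34
gcd(34, 136): 136 = 4·34 + 0 → 34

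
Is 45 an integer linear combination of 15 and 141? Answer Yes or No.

By Bézout, 15s − 141t = 45 has integer solutions iff gcd(15, 141) | 45.
Euclid: 141 = 9·15 + 6; 15 = 2·6 + 3; 6 = 2·3 + 0. gcd = 3; 45 mod 3 = 0. Yes.

Yes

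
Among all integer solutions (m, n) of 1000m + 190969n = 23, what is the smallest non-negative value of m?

6302

gcd(1000, 190969) = 1 (Euclid: 190969 = 190·1000 + 969; 1000 = 1·969 + 31; 969 = 31·31 + 8; 31 = 3·8 + 7; 8 = 1·7 + 1; 7 = 7·1 + 0), and 1 | 23.
Extended Euclid: 1000·(-24635) + 190969·(129) = 1. Scale by 23: m₀ = -566605.
General solution m = m₀ + 190969t; reducing mod 190969 gives m = 6302 (and n = -33).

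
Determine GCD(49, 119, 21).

7

49 = 7²; 119 = 7 · 17; 21 = 3 · 7
gcd takes min exponent of each prime: 7 = 7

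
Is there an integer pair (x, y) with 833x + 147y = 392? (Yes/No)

gcd(833, 147): 833 = 5·147 + 98; 147 = 1·98 + 49; 98 = 2·49 + 0 → 49
49 divides 392, so a solution exists.

Yes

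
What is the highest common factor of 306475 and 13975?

325

306475 = 5² · 13 · 23 · 41
13975 = 5² · 13 · 43
Common: 5² · 13 = 325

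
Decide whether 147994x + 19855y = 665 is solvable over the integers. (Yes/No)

By Bézout, 147994x + 19855y = 665 has integer solutions iff gcd(147994, 19855) | 665.
Euclid: 147994 = 7·19855 + 9009; 19855 = 2·9009 + 1837; 9009 = 4·1837 + 1661; 1837 = 1·1661 + 176; 1661 = 9·176 + 77; 176 = 2·77 + 22; 77 = 3·22 + 11; 22 = 2·11 + 0. gcd = 11; 665 mod 11 = 5. No.

No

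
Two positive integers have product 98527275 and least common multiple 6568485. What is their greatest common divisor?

gcd·lcm = product, so gcd = 98527275/6568485 = 15.

15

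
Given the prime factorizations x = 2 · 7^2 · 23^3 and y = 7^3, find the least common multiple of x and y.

max exponent per prime: 2 · 7^3 · 23^3 = 8346562

8346562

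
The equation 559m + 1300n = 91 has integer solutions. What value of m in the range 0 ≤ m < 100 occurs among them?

gcd(559, 1300) = 13 (Euclid: 1300 = 2·559 + 182; 559 = 3·182 + 13; 182 = 14·13 + 0), and 13 | 91.
Extended Euclid: 559·(7) + 1300·(-3) = 13. Scale by 7: m₀ = 49.
General solution m = m₀ + 100t; reducing mod 100 gives m = 49 (and n = -21).

49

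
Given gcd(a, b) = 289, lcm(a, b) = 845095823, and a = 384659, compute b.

634933

Using ab = gcd(a,b)·lcm(a,b) = 289·845095823 = 244232692847, we get b = 244232692847/384659 = 634933.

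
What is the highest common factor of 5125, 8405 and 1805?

5

5125 = 5³ · 41; 8405 = 5 · 41²; 1805 = 5 · 19²
gcd takes min exponent of each prime: 5 = 5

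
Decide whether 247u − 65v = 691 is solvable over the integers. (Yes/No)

gcd(247, 65): 247 = 3·65 + 52; 65 = 1·52 + 13; 52 = 4·13 + 0 → 13
13 does not divide 691, so a solution does not exist.

No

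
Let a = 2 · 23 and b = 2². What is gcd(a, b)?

min exponent per shared prime: 2 = 2

2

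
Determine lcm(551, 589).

17081

gcd first: 589 = 1·551 + 38; 551 = 14·38 + 19; 38 = 2·19 + 0 → gcd = 19
lcm = 551·589/gcd = 324539/19 = 17081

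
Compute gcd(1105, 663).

221

1105 = 5 · 13 · 17
663 = 3 · 13 · 17
Common: 13 · 17 = 221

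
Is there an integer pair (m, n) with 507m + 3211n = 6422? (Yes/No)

gcd(507, 3211): 3211 = 6·507 + 169; 507 = 3·169 + 0 → 169
169 divides 6422, so a solution exists.

Yes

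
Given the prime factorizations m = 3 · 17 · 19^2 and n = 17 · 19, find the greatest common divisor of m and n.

min exponent per shared prime: 17 · 19 = 323

323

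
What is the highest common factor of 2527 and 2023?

2527 = 7 · 19²
2023 = 7 · 17²
Common: 7 = 7

7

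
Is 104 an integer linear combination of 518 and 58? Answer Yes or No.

By Bézout, 518p + 58q = 104 has integer solutions iff gcd(518, 58) | 104.
Euclid: 518 = 8·58 + 54; 58 = 1·54 + 4; 54 = 13·4 + 2; 4 = 2·2 + 0. gcd = 2; 104 mod 2 = 0. Yes.

Yes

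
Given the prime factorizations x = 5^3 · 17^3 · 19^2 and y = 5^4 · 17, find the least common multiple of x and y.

max exponent per prime: 5^4 · 17^3 · 19^2 = 1108495625

1108495625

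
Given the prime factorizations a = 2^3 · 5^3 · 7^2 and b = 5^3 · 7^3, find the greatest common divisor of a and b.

6125

min exponent per shared prime: 5^3 · 7^2 = 6125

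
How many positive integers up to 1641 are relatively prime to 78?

505

78 = 2·3·13. Inclusion–exclusion on these primes:
1641 − ⌊1641/2⌋ − ⌊1641/3⌋ − ⌊1641/13⌋ + ⌊1641/6⌋ + ⌊1641/26⌋ + ⌊1641/39⌋ − ⌊1641/78⌋ = 505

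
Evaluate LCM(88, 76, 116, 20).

242440

lcm(88, 76) = 88·76/gcd = 6688/4 = 1672
lcm(1672, 116) = 1672·116/gcd = 193952/4 = 48488
lcm(48488, 20) = 48488·20/gcd = 969760/4 = 242440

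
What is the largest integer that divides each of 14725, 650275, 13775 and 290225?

475

gcd(14725, 650275): 650275 = 44·14725 + 2375; 14725 = 6·2375 + 475; 2375 = 5·475 + 0 → 475
gcd(475, 13775): 13775 = 29·475 + 0 → 475
gcd(475, 290225): 290225 = 611·475 + 0 → 475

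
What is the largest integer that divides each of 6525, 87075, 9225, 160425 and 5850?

225

6525 = 3² · 5² · 29; 87075 = 3⁴ · 5² · 43; 9225 = 3² · 5² · 41; 160425 = 3² · 5² · 23 · 31; 5850 = 2 · 3² · 5² · 13
gcd takes min exponent of each prime: 3² · 5² = 225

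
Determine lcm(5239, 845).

5239 = 13² · 31; 845 = 5 · 13²
max exponents: 5 · 13² · 31 = 26195

26195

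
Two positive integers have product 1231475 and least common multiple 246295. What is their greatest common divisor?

5

From gcd × lcm = pq: gcd = 1231475 / 246295 = 5.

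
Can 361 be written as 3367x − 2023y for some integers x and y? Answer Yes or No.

No

gcd(3367, 2023): 3367 = 1·2023 + 1344; 2023 = 1·1344 + 679; 1344 = 1·679 + 665; 679 = 1·665 + 14; 665 = 47·14 + 7; 14 = 2·7 + 0 → 7
7 does not divide 361, so a solution does not exist.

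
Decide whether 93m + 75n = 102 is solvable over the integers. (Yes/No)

Yes

gcd(93, 75): 93 = 1·75 + 18; 75 = 4·18 + 3; 18 = 6·3 + 0 → 3
3 divides 102, so a solution exists.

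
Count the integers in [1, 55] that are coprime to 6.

Prime factors of 6: 2, 3. Count integers ≤ 55 divisible by none of them.
By inclusion–exclusion: 55 − ⌊55/2⌋ − ⌊55/3⌋ + ⌊55/6⌋ = 19.

19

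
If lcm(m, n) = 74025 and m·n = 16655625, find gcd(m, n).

225

gcd·lcm = product, so gcd = 16655625/74025 = 225.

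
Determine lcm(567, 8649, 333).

567 = 3⁴ · 7; 8649 = 3² · 31²; 333 = 3² · 37
lcm takes max exponent of each prime: 3⁴ · 7 · 31² · 37 = 20160819

20160819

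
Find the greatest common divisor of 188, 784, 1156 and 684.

4

gcd(188, 784): 784 = 4·188 + 32; 188 = 5·32 + 28; 32 = 1·28 + 4; 28 = 7·4 + 0 → 4
gcd(4, 1156): 1156 = 289·4 + 0 → 4
gcd(4, 684): 684 = 171·4 + 0 → 4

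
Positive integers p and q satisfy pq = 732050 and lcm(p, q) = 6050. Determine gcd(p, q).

gcd·lcm = product, so gcd = 732050/6050 = 121.

121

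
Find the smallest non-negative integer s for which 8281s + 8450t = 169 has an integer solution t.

49

Reduce mod 8450: 8281s ≡ 169 (mod 8450). With g = gcd(8281, 8450) = 169 dividing 169, divide through: 49s ≡ 1 (mod 50).
Since gcd(49, 50) = 1, s ≡ 1·(49)⁻¹ ≡ 49 (mod 50). Smallest non-negative: 49.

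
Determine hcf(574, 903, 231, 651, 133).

gcd(574, 903): 903 = 1·574 + 329; 574 = 1·329 + 245; 329 = 1·245 + 84; 245 = 2·84 + 77; 84 = 1·77 + 7; 77 = 11·7 + 0 → 7
gcd(7, 231): 231 = 33·7 + 0 → 7
gcd(7, 651): 651 = 93·7 + 0 → 7
gcd(7, 133): 133 = 19·7 + 0 → 7

7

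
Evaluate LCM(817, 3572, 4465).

lcm(817, 3572) = 817·3572/gcd = 2918324/19 = 153596
lcm(153596, 4465) = 153596·4465/gcd = 685806140/893 = 767980

767980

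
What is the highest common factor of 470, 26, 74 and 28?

gcd(470, 26): 470 = 18·26 + 2; 26 = 13·2 + 0 → 2
gcd(2, 74): 74 = 37·2 + 0 → 2
gcd(2, 28): 28 = 14·2 + 0 → 2

2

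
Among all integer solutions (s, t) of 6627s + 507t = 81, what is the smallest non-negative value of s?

Euclid: 6627 = 13·507 + 36; 507 = 14·36 + 3; 36 = 12·3 + 0 → gcd = 3; 81 = 3·27.
Back-substitution yields 6627·(-14) + 507·(183) = 3, so one solution is s = -14·27 = -378, t = 183·27 = 4941.
Solutions in s differ by 507/3 = 169; the one in [0, 169) is -378 mod 169 = 129.

129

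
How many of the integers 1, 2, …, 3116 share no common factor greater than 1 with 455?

Prime factors of 455: 5, 7, 13. Count integers ≤ 3116 divisible by none of them.
By inclusion–exclusion: 3116 − ⌊3116/5⌋ − ⌊3116/7⌋ − ⌊3116/13⌋ + ⌊3116/35⌋ + ⌊3116/65⌋ + ⌊3116/91⌋ − ⌊3116/455⌋ = 1973.

1973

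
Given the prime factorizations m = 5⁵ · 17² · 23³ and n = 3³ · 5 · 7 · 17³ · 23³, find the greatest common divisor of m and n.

min exponent per shared prime: 5 · 17² · 23³ = 17581315

17581315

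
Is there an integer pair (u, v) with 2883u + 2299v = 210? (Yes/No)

gcd(2883, 2299): 2883 = 1·2299 + 584; 2299 = 3·584 + 547; 584 = 1·547 + 37; 547 = 14·37 + 29; 37 = 1·29 + 8; 29 = 3·8 + 5; 8 = 1·5 + 3; 5 = 1·3 + 2; 3 = 1·2 + 1; 2 = 2·1 + 0 → 1
1 divides 210, so a solution exists.

Yes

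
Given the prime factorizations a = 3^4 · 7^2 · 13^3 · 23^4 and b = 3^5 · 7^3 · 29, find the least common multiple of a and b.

max exponent per prime: 3^5 · 7^3 · 13^3 · 23^4 · 29 = 1486071798400917

1486071798400917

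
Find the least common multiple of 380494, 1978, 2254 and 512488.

4724913797119096

380494 = 2 · 17 · 19² · 31; 1978 = 2 · 23 · 43; 2254 = 2 · 7² · 23; 512488 = 2³ · 29 · 47²
lcm takes max exponent of each prime: 2³ · 7² · 17 · 19² · 23 · 29 · 31 · 43 · 47² = 4724913797119096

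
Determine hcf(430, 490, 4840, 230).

gcd(430, 490): 490 = 1·430 + 60; 430 = 7·60 + 10; 60 = 6·10 + 0 → 10
gcd(10, 4840): 4840 = 484·10 + 0 → 10
gcd(10, 230): 230 = 23·10 + 0 → 10

10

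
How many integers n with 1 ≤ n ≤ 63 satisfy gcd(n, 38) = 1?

30

38 = 2·19. Inclusion–exclusion on these primes:
63 − ⌊63/2⌋ − ⌊63/19⌋ + ⌊63/38⌋ = 30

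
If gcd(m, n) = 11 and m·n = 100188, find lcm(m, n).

9108

For any two positive integers, gcd × lcm equals their product. Hence lcm = 100188 / 11 = 9108.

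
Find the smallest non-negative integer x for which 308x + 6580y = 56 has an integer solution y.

107

Euclid: 6580 = 21·308 + 112; 308 = 2·112 + 84; 112 = 1·84 + 28; 84 = 3·28 + 0 → gcd = 28; 56 = 28·2.
Back-substitution yields 308·(-64) + 6580·(3) = 28, so one solution is x = -64·2 = -128, y = 3·2 = 6.
Solutions in x differ by 6580/28 = 235; the one in [0, 235) is -128 mod 235 = 107.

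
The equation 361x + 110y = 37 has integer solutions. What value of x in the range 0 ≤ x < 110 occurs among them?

97

Euclid: 361 = 3·110 + 31; 110 = 3·31 + 17; 31 = 1·17 + 14; 17 = 1·14 + 3; 14 = 4·3 + 2; 3 = 1·2 + 1; 2 = 2·1 + 0 → gcd = 1; 37 = 1·37.
Back-substitution yields 361·(-39) + 110·(128) = 1, so one solution is x = -39·37 = -1443, y = 128·37 = 4736.
Solutions in x differ by 110/1 = 110; the one in [0, 110) is -1443 mod 110 = 97.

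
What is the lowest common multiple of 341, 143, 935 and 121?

341 = 11 · 31; 143 = 11 · 13; 935 = 5 · 11 · 17; 121 = 11²
lcm takes max exponent of each prime: 5 · 11² · 13 · 17 · 31 = 4144855

4144855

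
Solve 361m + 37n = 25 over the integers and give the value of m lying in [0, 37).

gcd(361, 37) = 1 (Euclid: 361 = 9·37 + 28; 37 = 1·28 + 9; 28 = 3·9 + 1; 9 = 9·1 + 0), and 1 | 25.
Extended Euclid: 361·(4) + 37·(-39) = 1. Scale by 25: m₀ = 100.
General solution m = m₀ + 37t; reducing mod 37 gives m = 26 (and n = -253).

26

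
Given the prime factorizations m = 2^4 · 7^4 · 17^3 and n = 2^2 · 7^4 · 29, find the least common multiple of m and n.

5473396432

max exponent per prime: 2^4 · 7^4 · 17^3 · 29 = 5473396432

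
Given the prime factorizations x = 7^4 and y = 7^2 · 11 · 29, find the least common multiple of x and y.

max exponent per prime: 7^4 · 11 · 29 = 765919

765919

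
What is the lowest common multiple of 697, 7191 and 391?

6781113

697 = 17 · 41; 7191 = 3² · 17 · 47; 391 = 17 · 23
lcm takes max exponent of each prime: 3² · 17 · 23 · 41 · 47 = 6781113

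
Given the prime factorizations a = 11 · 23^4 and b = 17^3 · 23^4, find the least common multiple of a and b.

15123447163

max exponent per prime: 11 · 17^3 · 23^4 = 15123447163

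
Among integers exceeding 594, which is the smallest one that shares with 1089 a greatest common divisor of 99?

693

gcd(a, 1089) = 99 forces 99 | a; write a = 99s. Then gcd(99s, 99·11) = 99·gcd(s, 11), so need gcd(s, 11) = 1.
99s > 594 gives s ≥ 7. The least s ≥ 7 coprime to 11 is 7, so a = 99·7 = 693.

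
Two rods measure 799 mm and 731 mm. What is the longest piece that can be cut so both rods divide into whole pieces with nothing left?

799 = 17 · 47
731 = 17 · 43
Common: 17 = 17

17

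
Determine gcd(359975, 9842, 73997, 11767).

7

gcd(359975, 9842): 359975 = 36·9842 + 5663; 9842 = 1·5663 + 4179; 5663 = 1·4179 + 1484; 4179 = 2·1484 + 1211; 1484 = 1·1211 + 273; 1211 = 4·273 + 119; 273 = 2·119 + 35; 119 = 3·35 + 14; 35 = 2·14 + 7; 14 = 2·7 + 0 → 7
gcd(7, 73997): 73997 = 10571·7 + 0 → 7
gcd(7, 11767): 11767 = 1681·7 + 0 → 7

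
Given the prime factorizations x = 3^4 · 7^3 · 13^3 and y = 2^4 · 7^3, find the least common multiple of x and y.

976628016

max exponent per prime: 2^4 · 3^4 · 7^3 · 13^3 = 976628016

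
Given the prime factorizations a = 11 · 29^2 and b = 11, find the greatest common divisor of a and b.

11

min exponent per shared prime: 11 = 11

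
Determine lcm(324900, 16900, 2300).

1262886300

324900 = 2² · 3² · 5² · 19²; 16900 = 2² · 5² · 13²; 2300 = 2² · 5² · 23
lcm takes max exponent of each prime: 2² · 3² · 5² · 13² · 19² · 23 = 1262886300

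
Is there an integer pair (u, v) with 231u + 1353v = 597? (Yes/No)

No

By Bézout, 231u + 1353v = 597 has integer solutions iff gcd(231, 1353) | 597.
Euclid: 1353 = 5·231 + 198; 231 = 1·198 + 33; 198 = 6·33 + 0. gcd = 33; 597 mod 33 = 3. No.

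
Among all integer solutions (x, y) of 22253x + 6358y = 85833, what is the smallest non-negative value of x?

gcd(22253, 6358) = 3179 (Euclid: 22253 = 3·6358 + 3179; 6358 = 2·3179 + 0), and 3179 | 85833.
Extended Euclid: 22253·(1) + 6358·(-3) = 3179. Scale by 27: x₀ = 27.
General solution x = x₀ + 2t; reducing mod 2 gives x = 1 (and y = 10).

1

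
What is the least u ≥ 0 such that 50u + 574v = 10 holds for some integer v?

115

Reduce mod 574: 50u ≡ 10 (mod 574). With g = gcd(50, 574) = 2 dividing 10, divide through: 25u ≡ 5 (mod 287).
Since gcd(25, 287) = 1, u ≡ 5·(25)⁻¹ ≡ 115 (mod 287). Smallest non-negative: 115.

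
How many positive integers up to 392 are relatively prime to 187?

Prime factors of 187: 11, 17. Count integers ≤ 392 divisible by none of them.
By inclusion–exclusion: 392 − ⌊392/11⌋ − ⌊392/17⌋ + ⌊392/187⌋ = 336.

336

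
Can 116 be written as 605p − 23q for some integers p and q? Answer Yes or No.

Yes

gcd(605, 23): 605 = 26·23 + 7; 23 = 3·7 + 2; 7 = 3·2 + 1; 2 = 2·1 + 0 → 1
1 divides 116, so a solution exists.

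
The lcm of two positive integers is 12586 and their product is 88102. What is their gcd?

7

gcd·lcm = product, so gcd = 88102/12586 = 7.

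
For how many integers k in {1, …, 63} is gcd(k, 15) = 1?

15 = 3·5. Inclusion–exclusion on these primes:
63 − ⌊63/3⌋ − ⌊63/5⌋ + ⌊63/15⌋ = 34

34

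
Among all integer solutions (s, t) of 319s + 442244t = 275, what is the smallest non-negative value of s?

16637

gcd(319, 442244) = 11 (Euclid: 442244 = 1386·319 + 110; 319 = 2·110 + 99; 110 = 1·99 + 11; 99 = 9·11 + 0), and 11 | 275.
Extended Euclid: 319·(-4159) + 442244·(3) = 11. Scale by 25: s₀ = -103975.
General solution s = s₀ + 40204k; reducing mod 40204 gives s = 16637 (and t = -12).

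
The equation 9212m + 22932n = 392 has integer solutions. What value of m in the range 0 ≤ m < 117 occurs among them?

10

gcd(9212, 22932) = 196 (Euclid: 22932 = 2·9212 + 4508; 9212 = 2·4508 + 196; 4508 = 23·196 + 0), and 196 | 392.
Extended Euclid: 9212·(5) + 22932·(-2) = 196. Scale by 2: m₀ = 10.
General solution m = m₀ + 117t; reducing mod 117 gives m = 10 (and n = -4).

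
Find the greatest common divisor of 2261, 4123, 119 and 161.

2261 = 7 · 17 · 19; 4123 = 7 · 19 · 31; 119 = 7 · 17; 161 = 7 · 23
gcd takes min exponent of each prime: 7 = 7

7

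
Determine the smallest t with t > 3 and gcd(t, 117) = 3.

6

Multiples of 3 above 3: 3·2, 3·3, … . Need the cofactor coprime to 117/3 = 39.
Checking s = 2, 3, … the first with gcd(s, 39) = 1 is s = 2, giving 6.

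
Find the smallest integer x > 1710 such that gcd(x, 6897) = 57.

6897 = 57·121. Any x with gcd(x, 6897) = 57 is a multiple of 57, say 57s, with s coprime to 121.
Need s > 1710/57, so s ≥ 31. First s ≥ 31 with gcd(s, 121) = 1 is s = 31. Thus x = 57·31 = 1767.

1767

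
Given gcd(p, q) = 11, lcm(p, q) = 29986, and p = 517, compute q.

638

Using pq = gcd(p,q)·lcm(p,q) = 11·29986 = 329846, we get q = 329846/517 = 638.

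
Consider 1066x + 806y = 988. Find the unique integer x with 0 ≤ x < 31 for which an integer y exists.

10

Reduce mod 806: 1066x ≡ 988 (mod 806). With g = gcd(1066, 806) = 26 dividing 988, divide through: 41x ≡ 38 (mod 31).
Since gcd(41, 31) = 1, x ≡ 38·(41)⁻¹ ≡ 10 (mod 31). Smallest non-negative: 10.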